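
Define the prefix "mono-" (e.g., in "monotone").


Prefix: mono-
Example: monotone = mono- + tone
Meaning = one


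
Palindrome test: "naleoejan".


Word: "naleoejan"
Reversed: "najeoelan"
Forward == Backward? naleoejan != najeoelan
Palindrome = No


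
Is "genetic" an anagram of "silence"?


Word 1: "silence" → sorted: ceeilns
Word 2: "genetic" → sorted: ceegint
Same letters? ceeilns != ceegint
Anagram = No


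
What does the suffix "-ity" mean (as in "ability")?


Suffix: -ity
Example: ability (able + -ity, with a spelling change)
Meaning = quality of


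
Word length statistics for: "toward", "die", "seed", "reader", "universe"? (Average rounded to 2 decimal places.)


Lengths: "toward"=6, "die"=3, "seed"=4, "reader"=6, "universe"=8
Sum = 27, Count = 5
Average = 27/5 = 5.40
= avg=5.40, min=3, max=8


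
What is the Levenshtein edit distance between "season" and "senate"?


Word 1: "season" (length 6)
Word 2: "senate" (length 6)
One optimal edit sequence (insert/delete/substitute each cost 1):
  1. keep 's'
  2. keep 'e'
  3. substitute 'a' -> 'n'  (+1)
  4. substitute 's' -> 'a'  (+1)
  5. substitute 'o' -> 't'  (+1)
  6. substitute 'n' -> 'e'  (+1)
Total edit operations: 4
Edit distance = 4


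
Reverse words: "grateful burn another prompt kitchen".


Original: "grateful burn another prompt kitchen"
Words (1..n): grateful | burn | another | prompt | kitchen
Reversed (n..1): kitchen | prompt | another | burn | grateful
Result = "kitchen prompt another burn grateful"


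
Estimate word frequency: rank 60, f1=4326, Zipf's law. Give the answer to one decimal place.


Zipf's law: f(r) = f(1) / r
f(1) = 4326
f(60) = 4326 / 60
= 72.1 occurrences


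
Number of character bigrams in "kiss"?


Word: "kiss" (length 4)
Number of 2-grams = length - 2 + 1 = 4 - 2 + 1
= 3


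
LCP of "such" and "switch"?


Word 1: "such"
Word 2: "switch"
Comparing from start:
  Pos 0: 's' == 's'
  Pos 1: 'u' != 'w' (stop)
LCP = "s" (length 1)


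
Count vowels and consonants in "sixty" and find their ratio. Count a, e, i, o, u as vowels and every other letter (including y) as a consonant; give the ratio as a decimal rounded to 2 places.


Word: "sixty"
Vowels (a,e,i,o,u): 1
Consonants: 4
Ratio = 1/4
= 0.25


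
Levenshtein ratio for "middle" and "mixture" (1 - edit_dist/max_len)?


Word 1: "middle" (length 6)
Word 2: "mixture" (length 7)
One optimal edit sequence:
  1. keep 'm'
  2. keep 'i'
  3. insert 'x'  (+1)
  4. substitute 'd' -> 't'  (+1)
  5. substitute 'd' -> 'u'  (+1)
  6. substitute 'l' -> 'r'  (+1)
  7. keep 'e'
Edit distance = 4
Max length = max(6, 7) = 7
Similarity = 1 - 4/7
= 0.4286


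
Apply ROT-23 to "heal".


Word: "heal"
Shift: 23
Each letter → (letter + shift) mod 26:
  'h' (7) + 23 = 4 → 'e'
  'e' (4) + 23 = 1 → 'b'
  'a' (0) + 23 = 23 → 'x'
  'l' (11) + 23 = 8 → 'i'
Result = "ebxi"


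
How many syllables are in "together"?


Word: "together"
Syllable breakdown: to · geth · er
Counting: 3 parts
= 3 syllables


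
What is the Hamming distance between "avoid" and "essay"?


Comparing character by character (same length = 5):
  Pos 0: 'a' vs 'e' !=
  Pos 1: 'v' vs 's' !=
  Pos 2: 'o' vs 's' !=
  Pos 3: 'i' vs 'a' !=
  Pos 4: 'd' vs 'y' !=
Hamming distance = 5


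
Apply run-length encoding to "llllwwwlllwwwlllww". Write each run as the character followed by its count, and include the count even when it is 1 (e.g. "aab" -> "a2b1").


String: "llllwwwlllwwwlllww"
Scanning for consecutive runs:
  'l' x 4
  'w' x 3
  'l' x 3
  'w' x 3
  'l' x 3
  'w' x 2
RLE = "l4w3l3w3l3w2"


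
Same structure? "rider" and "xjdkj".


Pattern of "rider": [0, 1, 2, 3, 0]
Pattern of "xjdkj": [0, 1, 2, 3, 1]
Patterns do not match
Same pattern = No


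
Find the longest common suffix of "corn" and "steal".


Word 1: "corn"
Word 2: "steal"
Comparing from end:
  Pos -1: 'n' != 'l' (stop)
LCS = "" (length 0)


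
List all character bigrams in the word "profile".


Word: "profile" (length 7)
Number of bigrams = 7 - 2 + 1 = 6
  Position 0: "pr"
  Position 1: "ro"
  Position 2: "of"
  Position 3: "fi"
  Position 4: "il"
  Position 5: "le"
Bigrams = "pr", "ro", "of", "fi", "il", "le"


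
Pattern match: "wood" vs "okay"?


Pattern of "wood": [0, 1, 1, 2]
Pattern of "okay": [0, 1, 2, 3]
Patterns do not match
Same pattern = No


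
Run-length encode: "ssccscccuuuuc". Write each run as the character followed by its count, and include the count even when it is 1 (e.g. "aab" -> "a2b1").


String: "ssccscccuuuuc"
Scanning for consecutive runs:
  's' x 2
  'c' x 2
  's' x 1
  'c' x 3
  'u' x 4
  'c' x 1
RLE = "s2c2s1c3u4c1"


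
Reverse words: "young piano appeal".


Original: "young piano appeal"
Words (1..n): young | piano | appeal
Reversed (n..1): appeal | piano | young
Result = "appeal piano young"


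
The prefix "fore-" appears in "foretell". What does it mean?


Prefix: fore-
As in: foretell -> fore- + tell
Meaning = before


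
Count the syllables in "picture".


Word: "picture"
Syllable breakdown: pic · ture
Counting: 2 parts
= 2 syllables


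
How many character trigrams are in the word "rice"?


Word: "rice" (length 4)
Number of 3-grams = length - 3 + 1 = 4 - 3 + 1
= 2


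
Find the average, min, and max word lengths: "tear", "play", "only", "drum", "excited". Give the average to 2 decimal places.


Lengths: "tear"=4, "play"=4, "only"=4, "drum"=4, "excited"=7
Sum = 23, Count = 5
Average = 23/5 = 4.60
= avg=4.60, min=4, max=7


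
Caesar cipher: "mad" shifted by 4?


Word: "mad"
Shift: 4
Each letter → (letter + shift) mod 26:
  'm' (12) + 4 = 16 → 'q'
  'a' (0) + 4 = 4 → 'e'
  'd' (3) + 4 = 7 → 'h'
Result = "qeh"


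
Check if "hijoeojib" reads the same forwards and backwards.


Word: "hijoeojib"
Reversed: "bijoeojih"
Forward == Backward? hijoeojib != bijoeojih
Palindrome = No


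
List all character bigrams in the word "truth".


Word: "truth" (length 5)
Number of bigrams = 5 - 2 + 1 = 4
  Position 0: "tr"
  Position 1: "ru"
  Position 2: "ut"
  Position 3: "th"
Bigrams = "tr", "ru", "ut", "th"


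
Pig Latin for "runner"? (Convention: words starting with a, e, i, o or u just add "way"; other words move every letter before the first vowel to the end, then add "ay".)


Word: "runner"
Starts with consonant(s) → move to end, add 'ay'
Consonant cluster: "r"
Pig Latin = "unnerray"


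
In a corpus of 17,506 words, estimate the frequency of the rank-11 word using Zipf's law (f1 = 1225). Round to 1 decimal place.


Zipf's law: f(r) = f(1) / r
f(1) = 1225
f(11) = 1225 / 11
= 111.4 occurrences


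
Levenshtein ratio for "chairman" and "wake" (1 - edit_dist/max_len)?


Word 1: "chairman" (length 8)
Word 2: "wake" (length 4)
One optimal edit sequence:
  1. delete 'c'  (+1)
  2. substitute 'h' -> 'w'  (+1)
  3. keep 'a'
  4. delete 'i'  (+1)
  5. delete 'r'  (+1)
  6. delete 'm'  (+1)
  7. substitute 'a' -> 'k'  (+1)
  8. substitute 'n' -> 'e'  (+1)
Edit distance = 7
Max length = max(8, 4) = 8
Similarity = 1 - 7/8
= 0.1250


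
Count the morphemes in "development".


Word: "development"
Morphemes: develop | -ment
Each morpheme carries meaning
= 2 morphemes


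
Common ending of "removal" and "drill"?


Word 1: "removal"
Word 2: "drill"
Comparing from end:
  Pos -1: 'l' == 'l'
  Pos -2: 'a' != 'l' (stop)
LCS = "l" (length 1)


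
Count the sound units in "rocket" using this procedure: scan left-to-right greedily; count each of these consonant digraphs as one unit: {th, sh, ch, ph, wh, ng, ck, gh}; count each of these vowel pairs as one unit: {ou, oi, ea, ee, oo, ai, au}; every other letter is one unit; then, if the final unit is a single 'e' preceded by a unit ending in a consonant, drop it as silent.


Word: "rocket" (6 letters)
Left-to-right scan:
  [1] 'r' (letter)
  [2] 'o' (letter)
  [3] 'ck' (digraph)
  [4] 'e' (letter)
  [5] 't' (letter)
Units from scan: 5
Sound units = 5 units


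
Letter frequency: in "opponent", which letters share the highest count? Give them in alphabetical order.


Word: "opponent"
Letter counts:
  'e': 1
  'n': 2
  'o': 2
  'p': 2
  't': 1
Maximum count = 2
Most frequent = 'n', 'o', 'p' (2 times each)


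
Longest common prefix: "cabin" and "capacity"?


Word 1: "cabin"
Word 2: "capacity"
Comparing from start:
  Pos 0: 'c' == 'c'
  Pos 1: 'a' == 'a'
  Pos 2: 'b' != 'p' (stop)
LCP = "ca" (length 2)


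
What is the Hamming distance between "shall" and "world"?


Comparing character by character (same length = 5):
  Pos 0: 's' vs 'w' !=
  Pos 1: 'h' vs 'o' !=
  Pos 2: 'a' vs 'r' !=
  Pos 3: 'l' vs 'l' =
  Pos 4: 'l' vs 'd' !=
Hamming distance = 4


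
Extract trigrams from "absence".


Word: "absence" (length 7)
Number of trigrams = 7 - 3 + 1 = 5
  Position 0: "abs"
  Position 1: "bse"
  Position 2: "sen"
  Position 3: "enc"
  Position 4: "nce"
Trigrams = "abs", "bse", "sen", "enc", "nce"


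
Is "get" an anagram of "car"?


Word 1: "car" → sorted: acr
Word 2: "get" → sorted: egt
Same letters? acr != egt
Anagram = No


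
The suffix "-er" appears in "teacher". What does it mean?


Suffix: -er
Example: teacher = teach + -er
Meaning = one who / more


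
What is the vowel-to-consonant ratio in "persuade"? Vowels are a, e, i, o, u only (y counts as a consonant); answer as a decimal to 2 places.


Word: "persuade"
Vowels (a,e,i,o,u): 4
Consonants: 4
Ratio = 4/4
= 1.00


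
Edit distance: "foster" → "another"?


Word 1: "foster" (length 6)
Word 2: "another" (length 7)
One optimal edit sequence (insert/delete/substitute each cost 1):
  1. insert 'a'  (+1)
  2. substitute 'f' -> 'n'  (+1)
  3. keep 'o'
  4. substitute 's' -> 't'  (+1)
  5. substitute 't' -> 'h'  (+1)
  6. keep 'e'
  7. keep 'r'
Total edit operations: 4
Edit distance = 4


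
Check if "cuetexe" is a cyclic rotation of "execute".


Word: "execute", Candidate: "cuetexe"
Method: check if candidate is substring of word+word
"executeexecute" contains "cuetexe"? No
Is rotation = No


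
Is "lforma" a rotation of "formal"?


Word: "formal", Candidate: "lforma"
Method: check if candidate is substring of word+word
"formalformal" contains "lforma"? Yes
Is rotation = Yes


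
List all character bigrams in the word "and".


Word: "and" (length 3)
Number of bigrams = 3 - 2 + 1 = 2
  Position 0: "an"
  Position 1: "nd"
Bigrams = "an", "nd"


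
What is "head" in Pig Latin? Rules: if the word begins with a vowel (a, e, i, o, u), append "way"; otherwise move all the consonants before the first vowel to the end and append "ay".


Word: "head"
Starts with consonant(s) → move to end, add 'ay'
Consonant cluster: "h"
Pig Latin = "eadhay"


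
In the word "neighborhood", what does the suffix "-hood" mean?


Suffix: -hood
As in: neighborhood -> neighbor + -hood
Meaning = state / condition


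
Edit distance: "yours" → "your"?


Word 1: "yours" (length 5)
Word 2: "your" (length 4)
One optimal edit sequence (insert/delete/substitute each cost 1):
  1. keep 'y'
  2. keep 'o'
  3. keep 'u'
  4. keep 'r'
  5. delete 's'  (+1)
Total edit operations: 1
Edit distance = 1


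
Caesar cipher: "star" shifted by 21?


Word: "star"
Shift: 21
Each letter → (letter + shift) mod 26:
  's' (18) + 21 = 13 → 'n'
  't' (19) + 21 = 14 → 'o'
  'a' (0) + 21 = 21 → 'v'
  'r' (17) + 21 = 12 → 'm'
Result = "novm"


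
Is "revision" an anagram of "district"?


Word 1: "district" → sorted: cdiirstt
Word 2: "revision" → sorted: eiinorsv
Same letters? cdiirstt != eiinorsv
Anagram = No


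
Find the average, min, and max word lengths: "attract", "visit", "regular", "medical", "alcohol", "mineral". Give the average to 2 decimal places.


Lengths: "attract"=7, "visit"=5, "regular"=7, "medical"=7, "alcohol"=7, "mineral"=7
Sum = 40, Count = 6
Average = 40/6 = 6.67
= avg=6.67, min=5, max=7


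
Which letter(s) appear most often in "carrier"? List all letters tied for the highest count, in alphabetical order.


Word: "carrier"
Letter counts:
  'a': 1
  'c': 1
  'e': 1
  'i': 1
  'r': 3
Maximum count = 3
Most frequent = 'r' (3 times each)


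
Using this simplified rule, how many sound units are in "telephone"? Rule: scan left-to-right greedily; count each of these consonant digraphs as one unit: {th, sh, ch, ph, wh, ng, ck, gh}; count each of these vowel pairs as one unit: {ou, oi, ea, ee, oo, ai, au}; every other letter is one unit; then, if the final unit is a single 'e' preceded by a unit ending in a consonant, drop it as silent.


Word: "telephone" (9 letters)
Left-to-right scan:
  (1) 't' (letter)
  (2) 'e' (letter)
  (3) 'l' (letter)
  (4) 'e' (letter)
  (5) 'ph' (digraph)
  (6) 'o' (letter)
  (7) 'n' (letter)
  (8) 'e' (letter)
Units from scan: 8
Final unit is 'e' after a consonant -> drop as silent (-1)
Sound units = 7 units


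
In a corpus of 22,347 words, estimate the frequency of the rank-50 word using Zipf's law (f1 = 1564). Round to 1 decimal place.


Zipf's law: f(r) = f(1) / r
f(1) = 1564
f(50) = 1564 / 50
= 31.3 occurrences


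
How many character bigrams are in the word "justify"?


Word: "justify" (length 7)
Number of 2-grams = length - 2 + 1 = 7 - 2 + 1
= 6


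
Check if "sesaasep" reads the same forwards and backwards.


Word: "sesaasep"
Reversed: "pesaases"
Forward == Backward? sesaasep != pesaases
Palindrome = No


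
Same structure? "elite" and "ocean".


Pattern of "elite": [0, 1, 2, 3, 0]
Pattern of "ocean": [0, 1, 2, 3, 4]
Patterns do not match
Same pattern = No


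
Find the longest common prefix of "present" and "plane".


Word 1: "present"
Word 2: "plane"
Comparing from start:
  Pos 0: 'p' == 'p'
  Pos 1: 'r' != 'l' (stop)
LCP = "p" (length 1)


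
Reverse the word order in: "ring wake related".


Original: "ring wake related"
Words (1..n): ring | wake | related
Reversed (n..1): related | wake | ring
Result = "related wake ring"


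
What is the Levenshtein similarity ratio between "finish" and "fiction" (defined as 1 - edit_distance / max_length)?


Word 1: "finish" (length 6)
Word 2: "fiction" (length 7)
One optimal edit sequence:
  1. keep 'f'
  2. keep 'i'
  3. insert 'c'  (+1)
  4. substitute 'n' -> 't'  (+1)
  5. keep 'i'
  6. substitute 's' -> 'o'  (+1)
  7. substitute 'h' -> 'n'  (+1)
Edit distance = 4
Max length = max(6, 7) = 7
Similarity = 1 - 4/7
= 0.4286


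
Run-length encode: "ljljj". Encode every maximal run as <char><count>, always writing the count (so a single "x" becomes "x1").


String: "ljljj"
Scanning for consecutive runs:
  'l' x 1
  'j' x 1
  'l' x 1
  'j' x 2
RLE = "l1j1l1j2"


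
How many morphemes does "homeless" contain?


Word: "homeless"
Morphemes: home | -less
Each morpheme carries meaning
= 2 morphemes


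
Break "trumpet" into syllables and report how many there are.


Word: "trumpet"
Syllable breakdown: trum / pet
Counting: 2 parts
= 2 syllables


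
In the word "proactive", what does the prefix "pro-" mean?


Prefix: pro-
As in: proactive -> pro- + active
Meaning = forward / in favor of


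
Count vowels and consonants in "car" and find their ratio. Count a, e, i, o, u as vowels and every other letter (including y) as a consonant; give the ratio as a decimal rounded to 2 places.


Word: "car"
Vowels (a,e,i,o,u): 1
Consonants: 2
Ratio = 1/2
= 0.50


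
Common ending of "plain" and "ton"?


Word 1: "plain"
Word 2: "ton"
Comparing from end:
  Pos -1: 'n' == 'n'
  Pos -2: 'i' != 'o' (stop)
LCS = "n" (length 1)


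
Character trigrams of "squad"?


Word: "squad" (length 5)
Number of trigrams = 5 - 3 + 1 = 3
  Position 0: "squ"
  Position 1: "qua"
  Position 2: "uad"
Trigrams = "squ", "qua", "uad"


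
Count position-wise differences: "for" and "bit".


Comparing character by character (same length = 3):
  Pos 0: 'f' vs 'b' !=
  Pos 1: 'o' vs 'i' !=
  Pos 2: 'r' vs 't' !=
Hamming distance = 3


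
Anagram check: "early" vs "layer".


Word 1: "early" → sorted: aelry
Word 2: "layer" → sorted: aelry
Same letters? aelry == aelry
Anagram = Yes


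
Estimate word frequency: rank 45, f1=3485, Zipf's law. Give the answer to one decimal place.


Zipf's law: f(r) = f(1) / r
f(1) = 3485
f(45) = 3485 / 45
= 77.4 occurrences


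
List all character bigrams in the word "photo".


Word: "photo" (length 5)
Number of bigrams = 5 - 2 + 1 = 4
  Position 0: "ph"
  Position 1: "ho"
  Position 2: "ot"
  Position 3: "to"
Bigrams = "ph", "ho", "ot", "to"


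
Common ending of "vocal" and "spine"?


Word 1: "vocal"
Word 2: "spine"
Comparing from end:
  Pos -1: 'l' != 'e' (stop)
LCS = "" (length 0)


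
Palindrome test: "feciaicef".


Word: "feciaicef"
Reversed: "feciaicef"
Forward == Backward? feciaicef == feciaicef
Palindrome = Yes


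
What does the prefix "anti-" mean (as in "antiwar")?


Prefix: anti-
Example: antiwar (anti- + war)
Meaning = against


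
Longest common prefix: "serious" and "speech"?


Word 1: "serious"
Word 2: "speech"
Comparing from start:
  Pos 0: 's' == 's'
  Pos 1: 'e' != 'p' (stop)
LCP = "s" (length 1)


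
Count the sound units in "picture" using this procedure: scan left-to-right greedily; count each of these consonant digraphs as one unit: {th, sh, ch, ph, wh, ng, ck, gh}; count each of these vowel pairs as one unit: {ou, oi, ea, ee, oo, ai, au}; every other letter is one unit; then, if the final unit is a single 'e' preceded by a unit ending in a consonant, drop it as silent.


Word: "picture" (7 letters)
Left-to-right scan:
  1. 'p' (letter)
  2. 'i' (letter)
  3. 'c' (letter)
  4. 't' (letter)
  5. 'u' (letter)
  6. 'r' (letter)
  7. 'e' (letter)
Units from scan: 7
Final unit is 'e' after a consonant -> drop as silent (-1)
Sound units = 6 units


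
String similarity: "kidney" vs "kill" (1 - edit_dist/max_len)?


Word 1: "kidney" (length 6)
Word 2: "kill" (length 4)
One optimal edit sequence:
  1. keep 'k'
  2. keep 'i'
  3. delete 'd'  (+1)
  4. delete 'n'  (+1)
  5. substitute 'e' -> 'l'  (+1)
  6. substitute 'y' -> 'l'  (+1)
Edit distance = 4
Max length = max(6, 4) = 6
Similarity = 1 - 4/6
= 0.3333


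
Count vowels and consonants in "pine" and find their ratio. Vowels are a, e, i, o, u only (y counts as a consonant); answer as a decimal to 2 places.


Word: "pine"
Vowels (a,e,i,o,u): 2
Consonants: 2
Ratio = 2/2
= 1.00


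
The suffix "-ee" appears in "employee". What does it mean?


Suffix: -ee
Example: employee = employ + -ee
Meaning = one who receives


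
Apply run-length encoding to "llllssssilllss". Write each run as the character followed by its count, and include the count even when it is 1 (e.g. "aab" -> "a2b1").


String: "llllssssilllss"
Scanning for consecutive runs:
  'l' x 4
  's' x 4
  'i' x 1
  'l' x 3
  's' x 2
RLE = "l4s4i1l3s2"


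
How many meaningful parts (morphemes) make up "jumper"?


Word: "jumper"
Morphemes: jump / -er
Each morpheme carries meaning
= 2 morphemes


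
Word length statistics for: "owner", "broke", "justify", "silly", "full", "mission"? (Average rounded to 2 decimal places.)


Lengths: "owner"=5, "broke"=5, "justify"=7, "silly"=5, "full"=4, "mission"=7
Sum = 33, Count = 6
Average = 33/6 = 5.50
= avg=5.50, min=4, max=7


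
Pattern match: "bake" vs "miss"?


Pattern of "bake": [0, 1, 2, 3]
Pattern of "miss": [0, 1, 2, 2]
Patterns do not match
Same pattern = No


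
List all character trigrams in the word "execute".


Word: "execute" (length 7)
Number of trigrams = 7 - 3 + 1 = 5
  Position 0: "exe"
  Position 1: "xec"
  Position 2: "ecu"
  Position 3: "cut"
  Position 4: "ute"
Trigrams = "exe", "xec", "ecu", "cut", "ute"


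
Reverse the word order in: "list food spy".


Original: "list food spy"
Words (1..n): list | food | spy
Reversed (n..1): spy | food | list
Result = "spy food list"


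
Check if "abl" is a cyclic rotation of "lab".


Word: "lab", Candidate: "abl"
Method: check if candidate is substring of word+word
"lablab" contains "abl"? Yes
Is rotation = Yes


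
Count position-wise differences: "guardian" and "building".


Comparing character by character (same length = 8):
  Pos 0: 'g' vs 'b' !=
  Pos 1: 'u' vs 'u' =
  Pos 2: 'a' vs 'i' !=
  Pos 3: 'r' vs 'l' !=
  Pos 4: 'd' vs 'd' =
  Pos 5: 'i' vs 'i' =
  Pos 6: 'a' vs 'n' !=
  Pos 7: 'n' vs 'g' !=
Hamming distance = 5


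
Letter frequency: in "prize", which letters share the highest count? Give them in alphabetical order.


Word: "prize"
Letter counts:
  'e': 1
  'i': 1
  'p': 1
  'r': 1
  'z': 1
Maximum count = 1
Most frequent = 'e', 'i', 'p', 'r', 'z' (1 time each)


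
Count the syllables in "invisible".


Word: "invisible"
Syllable breakdown: in / vis / i / ble
Counting: 4 parts
= 4 syllables


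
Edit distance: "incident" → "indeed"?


Word 1: "incident" (length 8)
Word 2: "indeed" (length 6)
One optimal edit sequence (insert/delete/substitute each cost 1):
  1. keep 'i'
  2. keep 'n'
  3. delete 'c'  (+1)
  4. delete 'i'  (+1)
  5. keep 'd'
  6. keep 'e'
  7. substitute 'n' -> 'e'  (+1)
  8. substitute 't' -> 'd'  (+1)
Total edit operations: 4
Edit distance = 4


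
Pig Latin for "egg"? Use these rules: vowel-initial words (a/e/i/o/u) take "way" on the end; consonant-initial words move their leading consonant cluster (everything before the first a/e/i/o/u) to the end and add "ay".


Word: "egg"
Starts with vowel → add 'way'
Pig Latin = "eggway"


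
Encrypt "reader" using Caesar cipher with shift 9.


Word: "reader"
Shift: 9
Each letter → (letter + shift) mod 26:
  'r' (17) + 9 = 0 → 'a'
  'e' (4) + 9 = 13 → 'n'
  'a' (0) + 9 = 9 → 'j'
  'd' (3) + 9 = 12 → 'm'
  'e' (4) + 9 = 13 → 'n'
  'r' (17) + 9 = 0 → 'a'
Result = "anjmna"


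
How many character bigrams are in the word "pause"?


Word: "pause" (length 5)
Number of 2-grams = length - 2 + 1 = 5 - 2 + 1
= 4


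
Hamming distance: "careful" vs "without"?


Comparing character by character (same length = 7):
  Pos 0: 'c' vs 'w' !=
  Pos 1: 'a' vs 'i' !=
  Pos 2: 'r' vs 't' !=
  Pos 3: 'e' vs 'h' !=
  Pos 4: 'f' vs 'o' !=
  Pos 5: 'u' vs 'u' =
  Pos 6: 'l' vs 't' !=
Hamming distance = 6


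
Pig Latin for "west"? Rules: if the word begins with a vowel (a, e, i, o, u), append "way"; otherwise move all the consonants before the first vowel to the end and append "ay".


Word: "west"
Starts with consonant(s) → move to end, add 'ay'
Consonant cluster: "w"
Pig Latin = "estway"


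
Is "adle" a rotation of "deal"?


Word: "deal", Candidate: "adle"
Method: check if candidate is substring of word+word
"dealdeal" contains "adle"? No
Is rotation = No


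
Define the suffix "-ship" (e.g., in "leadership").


Suffix: -ship
Example: leadership (leader + -ship)
Meaning = state / position


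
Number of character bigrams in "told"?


Word: "told" (length 4)
Number of 2-grams = length - 2 + 1 = 4 - 2 + 1
= 3


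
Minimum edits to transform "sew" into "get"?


Word 1: "sew" (length 3)
Word 2: "get" (length 3)
One optimal edit sequence (insert/delete/substitute each cost 1):
  1. substitute 's' -> 'g'  (+1)
  2. keep 'e'
  3. substitute 'w' -> 't'  (+1)
Total edit operations: 2
Edit distance = 2


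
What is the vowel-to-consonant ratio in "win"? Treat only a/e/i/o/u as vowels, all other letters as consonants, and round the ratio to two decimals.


Word: "win"
Vowels (a,e,i,o,u): 1
Consonants: 2
Ratio = 1/2
= 0.50


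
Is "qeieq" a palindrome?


Word: "qeieq"
Reversed: "qeieq"
Forward == Backward? qeieq == qeieq
Palindrome = Yes


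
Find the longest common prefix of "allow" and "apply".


Word 1: "allow"
Word 2: "apply"
Comparing from start:
  Pos 0: 'a' == 'a'
  Pos 1: 'l' != 'p' (stop)
LCP = "a" (length 1)


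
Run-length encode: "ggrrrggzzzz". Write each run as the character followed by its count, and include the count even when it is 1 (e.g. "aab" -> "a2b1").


String: "ggrrrggzzzz"
Scanning for consecutive runs:
  'g' x 2
  'r' x 3
  'g' x 2
  'z' x 4
RLE = "g2r3g2z4"


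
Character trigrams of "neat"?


Word: "neat" (length 4)
Number of trigrams = 4 - 3 + 1 = 2
  Position 0: "nea"
  Position 1: "eat"
Trigrams = "nea", "eat"


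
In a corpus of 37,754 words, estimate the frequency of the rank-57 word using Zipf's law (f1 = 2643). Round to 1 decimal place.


Zipf's law: f(r) = f(1) / r
f(1) = 2643
f(57) = 2643 / 57
= 46.4 occurrences


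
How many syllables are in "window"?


Word: "window"
Syllable breakdown: win-dow
Counting: 2 parts
= 2 syllables


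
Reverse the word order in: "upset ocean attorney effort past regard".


Original: "upset ocean attorney effort past regard"
Words (1..n): upset | ocean | attorney | effort | past | regard
Reversed (n..1): regard | past | effort | attorney | ocean | upset
Result = "regard past effort attorney ocean upset"


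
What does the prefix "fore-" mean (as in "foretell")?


Prefix: fore-
Example: foretell = fore- + tell
Meaning = before


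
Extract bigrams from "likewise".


Word: "likewise" (length 8)
Number of bigrams = 8 - 2 + 1 = 7
  Position 0: "li"
  Position 1: "ik"
  Position 2: "ke"
  Position 3: "ew"
  Position 4: "wi"
  Position 5: "is"
  Position 6: "se"
Bigrams = "li", "ik", "ke", "ew", "wi", "is", "se"


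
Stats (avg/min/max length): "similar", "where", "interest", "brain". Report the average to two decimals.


Lengths: "similar"=7, "where"=5, "interest"=8, "brain"=5
Sum = 25, Count = 4
Average = 25/4 = 6.25
= avg=6.25, min=5, max=8


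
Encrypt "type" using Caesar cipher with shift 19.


Word: "type"
Shift: 19
Each letter → (letter + shift) mod 26:
  't' (19) + 19 = 12 → 'm'
  'y' (24) + 19 = 17 → 'r'
  'p' (15) + 19 = 8 → 'i'
  'e' (4) + 19 = 23 → 'x'
Result = "mrix"


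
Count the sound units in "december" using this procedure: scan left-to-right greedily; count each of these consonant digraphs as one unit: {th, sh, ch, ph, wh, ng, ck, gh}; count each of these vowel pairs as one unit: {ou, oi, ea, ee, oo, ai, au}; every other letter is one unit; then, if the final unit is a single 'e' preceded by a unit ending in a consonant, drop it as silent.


Word: "december" (8 letters)
Left-to-right scan:
  1. 'd' (letter)
  2. 'e' (letter)
  3. 'c' (letter)
  4. 'e' (letter)
  5. 'm' (letter)
  6. 'b' (letter)
  7. 'e' (letter)
  8. 'r' (letter)
Units from scan: 8
Sound units = 8 units


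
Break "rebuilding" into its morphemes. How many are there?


Word: "rebuilding"
Morphemes: re- + build + -ing
Each morpheme carries meaning
= 3 morphemes


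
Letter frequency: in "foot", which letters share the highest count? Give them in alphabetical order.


Word: "foot"
Letter counts:
  'f': 1
  'o': 2
  't': 1
Maximum count = 2
Most frequent = 'o' (2 times each)


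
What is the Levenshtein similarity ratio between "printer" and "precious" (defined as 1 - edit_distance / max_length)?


Word 1: "printer" (length 7)
Word 2: "precious" (length 8)
One optimal edit sequence:
  1. keep 'p'
  2. keep 'r'
  3. insert 'e'  (+1)
  4. substitute 'i' -> 'c'  (+1)
  5. substitute 'n' -> 'i'  (+1)
  6. substitute 't' -> 'o'  (+1)
  7. substitute 'e' -> 'u'  (+1)
  8. substitute 'r' -> 's'  (+1)
Edit distance = 6
Max length = max(7, 8) = 8
Similarity = 1 - 6/8
= 0.2500


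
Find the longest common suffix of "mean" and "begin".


Word 1: "mean"
Word 2: "begin"
Comparing from end:
  Pos -1: 'n' == 'n'
  Pos -2: 'a' != 'i' (stop)
LCS = "n" (length 1)


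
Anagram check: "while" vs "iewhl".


Word 1: "while" → sorted: ehilw
Word 2: "iewhl" → sorted: ehilw
Same letters? ehilw == ehilw
Anagram = Yes


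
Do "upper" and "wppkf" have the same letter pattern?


Pattern of "upper": [0, 1, 1, 2, 3]
Pattern of "wppkf": [0, 1, 1, 2, 3]
Patterns match
Same pattern = Yes


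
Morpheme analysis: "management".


Word: "management"
Morphemes: manage / -ment
Each morpheme carries meaning
= 2 morphemes


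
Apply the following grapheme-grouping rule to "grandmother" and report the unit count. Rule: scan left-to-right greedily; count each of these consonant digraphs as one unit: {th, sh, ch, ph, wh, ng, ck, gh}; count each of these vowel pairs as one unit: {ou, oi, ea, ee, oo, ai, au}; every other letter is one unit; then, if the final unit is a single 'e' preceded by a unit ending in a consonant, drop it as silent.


Word: "grandmother" (11 letters)
Left-to-right scan:
  [1] 'g' (letter)
  [2] 'r' (letter)
  [3] 'a' (letter)
  [4] 'n' (letter)
  [5] 'd' (letter)
  [6] 'm' (letter)
  [7] 'o' (letter)
  [8] 'th' (digraph)
  [9] 'e' (letter)
  [10] 'r' (letter)
Units from scan: 10
Sound units = 10 units


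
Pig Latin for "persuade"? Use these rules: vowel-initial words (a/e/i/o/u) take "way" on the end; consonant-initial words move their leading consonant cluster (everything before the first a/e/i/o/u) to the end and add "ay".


Word: "persuade"
Starts with consonant(s) → move to end, add 'ay'
Consonant cluster: "p"
Pig Latin = "ersuadepay"


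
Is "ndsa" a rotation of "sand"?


Word: "sand", Candidate: "ndsa"
Method: check if candidate is substring of word+word
"sandsand" contains "ndsa"? Yes
Is rotation = Yes


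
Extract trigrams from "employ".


Word: "employ" (length 6)
Number of trigrams = 6 - 3 + 1 = 4
  Position 0: "emp"
  Position 1: "mpl"
  Position 2: "plo"
  Position 3: "loy"
Trigrams = "emp", "mpl", "plo", "loy"


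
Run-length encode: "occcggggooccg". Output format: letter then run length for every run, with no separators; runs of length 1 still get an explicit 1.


String: "occcggggooccg"
Scanning for consecutive runs:
  'o' x 1
  'c' x 3
  'g' x 4
  'o' x 2
  'c' x 2
  'g' x 1
RLE = "o1c3g4o2c2g1"


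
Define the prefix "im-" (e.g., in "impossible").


Prefix: im-
As in: impossible -> im- + possible
Meaning = not / into


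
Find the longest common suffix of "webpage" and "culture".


Word 1: "webpage"
Word 2: "culture"
Comparing from end:
  Pos -1: 'e' == 'e'
  Pos -2: 'g' != 'r' (stop)
LCS = "e" (length 1)


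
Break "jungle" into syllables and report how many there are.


Word: "jungle"
Syllable breakdown: jun · gle
Counting: 2 parts
= 2 syllables


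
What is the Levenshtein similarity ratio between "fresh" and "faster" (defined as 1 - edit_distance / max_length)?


Word 1: "fresh" (length 5)
Word 2: "faster" (length 6)
One optimal edit sequence:
  1. keep 'f'
  2. insert 'a'  (+1)
  3. substitute 'r' -> 's'  (+1)
  4. substitute 'e' -> 't'  (+1)
  5. substitute 's' -> 'e'  (+1)
  6. substitute 'h' -> 'r'  (+1)
Edit distance = 5
Max length = max(5, 6) = 6
Similarity = 1 - 5/6
= 0.1667


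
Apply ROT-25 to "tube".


Word: "tube"
Shift: 25
Each letter → (letter + shift) mod 26:
  't' (19) + 25 = 18 → 's'
  'u' (20) + 25 = 19 → 't'
  'b' (1) + 25 = 0 → 'a'
  'e' (4) + 25 = 3 → 'd'
Result = "stad"


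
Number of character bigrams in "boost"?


Word: "boost" (length 5)
Number of 2-grams = length - 2 + 1 = 5 - 2 + 1
= 4


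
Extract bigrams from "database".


Word: "database" (length 8)
Number of bigrams = 8 - 2 + 1 = 7
  Position 0: "da"
  Position 1: "at"
  Position 2: "ta"
  Position 3: "ab"
  Position 4: "ba"
  Position 5: "as"
  Position 6: "se"
Bigrams = "da", "at", "ta", "ab", "ba", "as", "se"


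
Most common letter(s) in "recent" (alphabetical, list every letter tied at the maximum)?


Word: "recent"
Letter counts:
  'c': 1
  'e': 2
  'n': 1
  'r': 1
  't': 1
Maximum count = 2
Most frequent = 'e' (2 times each)


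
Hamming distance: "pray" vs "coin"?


Comparing character by character (same length = 4):
  Pos 0: 'p' vs 'c' !=
  Pos 1: 'r' vs 'o' !=
  Pos 2: 'a' vs 'i' !=
  Pos 3: 'y' vs 'n' !=
Hamming distance = 4


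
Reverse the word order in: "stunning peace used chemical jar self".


Original: "stunning peace used chemical jar self"
Words (1..n): stunning | peace | used | chemical | jar | self
Reversed (n..1): self | jar | chemical | used | peace | stunning
Result = "self jar chemical used peace stunning"


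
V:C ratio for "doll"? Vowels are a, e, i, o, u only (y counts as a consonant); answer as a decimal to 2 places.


Word: "doll"
Vowels (a,e,i,o,u): 1
Consonants: 3
Ratio = 1/3
= 0.33


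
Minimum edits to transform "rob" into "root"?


Word 1: "rob" (length 3)
Word 2: "root" (length 4)
One optimal edit sequence (insert/delete/substitute each cost 1):
  1. keep 'r'
  2. insert 'o'  (+1)
  3. keep 'o'
  4. substitute 'b' -> 't'  (+1)
Total edit operations: 2
Edit distance = 2


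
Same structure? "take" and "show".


Pattern of "take": [0, 1, 2, 3]
Pattern of "show": [0, 1, 2, 3]
Patterns match
Same pattern = Yes


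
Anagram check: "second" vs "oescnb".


Word 1: "second" → sorted: cdenos
Word 2: "oescnb" → sorted: bcenos
Same letters? cdenos != bcenos
Anagram = No


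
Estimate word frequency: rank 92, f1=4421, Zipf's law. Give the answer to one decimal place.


Zipf's law: f(r) = f(1) / r
f(1) = 4421
f(92) = 4421 / 92
= 48.1 occurrences


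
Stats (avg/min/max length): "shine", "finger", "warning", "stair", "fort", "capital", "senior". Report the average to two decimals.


Lengths: "shine"=5, "finger"=6, "warning"=7, "stair"=5, "fort"=4, "capital"=7, "senior"=6
Sum = 40, Count = 7
Average = 40/7 = 5.71
= avg=5.71, min=4, max=7


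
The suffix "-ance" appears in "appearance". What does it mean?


Suffix: -ance
Example: appearance (appear + -ance)
Meaning = state of


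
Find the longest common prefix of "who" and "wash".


Word 1: "who"
Word 2: "wash"
Comparing from start:
  Pos 0: 'w' == 'w'
  Pos 1: 'h' != 'a' (stop)
LCP = "w" (length 1)


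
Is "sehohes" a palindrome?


Word: "sehohes"
Reversed: "sehohes"
Forward == Backward? sehohes == sehohes
Palindrome = Yes


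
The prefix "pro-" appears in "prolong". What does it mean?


Prefix: pro-
Example: prolong (pro- + long)
Meaning = forward / in favor of


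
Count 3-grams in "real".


Word: "real" (length 4)
Number of 3-grams = length - 3 + 1 = 4 - 3 + 1
= 2


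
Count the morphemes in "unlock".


Word: "unlock"
Morphemes: un- | lock
Each morpheme carries meaning
= 2 morphemes


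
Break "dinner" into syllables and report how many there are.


Word: "dinner"
Syllable breakdown: din | ner
Counting: 2 parts
= 2 syllables


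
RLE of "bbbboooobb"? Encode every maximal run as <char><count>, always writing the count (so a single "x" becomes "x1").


String: "bbbboooobb"
Scanning for consecutive runs:
  'b' x 4
  'o' x 4
  'b' x 2
RLE = "b4o4b2"


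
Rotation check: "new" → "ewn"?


Word: "new", Candidate: "ewn"
Method: check if candidate is substring of word+word
"newnew" contains "ewn"? Yes
Is rotation = Yes


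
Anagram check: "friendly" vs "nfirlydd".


Word 1: "friendly" → sorted: defilnry
Word 2: "nfirlydd" → sorted: ddfilnry
Same letters? defilnry != ddfilnry
Anagram = No


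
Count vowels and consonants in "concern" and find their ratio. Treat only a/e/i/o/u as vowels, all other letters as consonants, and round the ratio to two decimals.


Word: "concern"
Vowels (a,e,i,o,u): 2
Consonants: 5
Ratio = 2/5
= 0.40


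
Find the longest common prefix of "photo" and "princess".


Word 1: "photo"
Word 2: "princess"
Comparing from start:
  Pos 0: 'p' == 'p'
  Pos 1: 'h' != 'r' (stop)
LCP = "p" (length 1)


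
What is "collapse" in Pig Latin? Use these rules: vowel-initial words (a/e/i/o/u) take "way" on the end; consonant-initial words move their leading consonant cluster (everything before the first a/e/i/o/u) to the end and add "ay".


Word: "collapse"
Starts with consonant(s) → move to end, add 'ay'
Consonant cluster: "c"
Pig Latin = "ollapsecay"


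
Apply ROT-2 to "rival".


Word: "rival"
Shift: 2
Each letter → (letter + shift) mod 26:
  'r' (17) + 2 = 19 → 't'
  'i' (8) + 2 = 10 → 'k'
  'v' (21) + 2 = 23 → 'x'
  'a' (0) + 2 = 2 → 'c'
  'l' (11) + 2 = 13 → 'n'
Result = "tkxcn"


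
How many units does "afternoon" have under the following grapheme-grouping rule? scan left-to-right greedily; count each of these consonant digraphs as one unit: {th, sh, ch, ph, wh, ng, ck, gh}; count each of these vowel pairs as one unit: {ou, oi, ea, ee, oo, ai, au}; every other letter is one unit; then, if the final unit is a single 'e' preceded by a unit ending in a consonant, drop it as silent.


Word: "afternoon" (9 letters)
Left-to-right scan:
  [1] 'a' (letter)
  [2] 'f' (letter)
  [3] 't' (letter)
  [4] 'e' (letter)
  [5] 'r' (letter)
  [6] 'n' (letter)
  [7] 'oo' (vowel-pair)
  [8] 'n' (letter)
Units from scan: 8
Sound units = 8 units


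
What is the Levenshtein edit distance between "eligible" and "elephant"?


Word 1: "eligible" (length 8)
Word 2: "elephant" (length 8)
One optimal edit sequence (insert/delete/substitute each cost 1):
  1. keep 'e'
  2. keep 'l'
  3. substitute 'i' -> 'e'  (+1)
  4. substitute 'g' -> 'p'  (+1)
  5. substitute 'i' -> 'h'  (+1)
  6. substitute 'b' -> 'a'  (+1)
  7. substitute 'l' -> 'n'  (+1)
  8. substitute 'e' -> 't'  (+1)
Total edit operations: 6
Edit distance = 6


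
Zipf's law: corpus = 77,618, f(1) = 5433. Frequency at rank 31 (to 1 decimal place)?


Zipf's law: f(r) = f(1) / r
f(1) = 5433
f(31) = 5433 / 31
= 175.3 occurrences


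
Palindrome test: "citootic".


Word: "citootic"
Reversed: "citootic"
Forward == Backward? citootic == citootic
Palindrome = Yes


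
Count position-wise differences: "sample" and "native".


Comparing character by character (same length = 6):
  Pos 0: 's' vs 'n' !=
  Pos 1: 'a' vs 'a' =
  Pos 2: 'm' vs 't' !=
  Pos 3: 'p' vs 'i' !=
  Pos 4: 'l' vs 'v' !=
  Pos 5: 'e' vs 'e' =
Hamming distance = 4


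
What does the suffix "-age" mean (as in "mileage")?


Suffix: -age
As in: mileage -> mile + -age
Meaning = result / collection


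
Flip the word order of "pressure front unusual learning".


Original: "pressure front unusual learning"
Words (1..n): pressure | front | unusual | learning
Reversed (n..1): learning | unusual | front | pressure
Result = "learning unusual front pressure"


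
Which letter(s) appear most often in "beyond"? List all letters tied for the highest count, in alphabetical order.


Word: "beyond"
Letter counts:
  'b': 1
  'd': 1
  'e': 1
  'n': 1
  'o': 1
  'y': 1
Maximum count = 1
Most frequent = 'b', 'd', 'e', 'n', 'o', 'y' (1 time each)


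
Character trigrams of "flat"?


Word: "flat" (length 4)
Number of trigrams = 4 - 3 + 1 = 2
  Position 0: "fla"
  Position 1: "lat"
Trigrams = "fla", "lat"


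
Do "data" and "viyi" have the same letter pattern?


Pattern of "data": [0, 1, 2, 1]
Pattern of "viyi": [0, 1, 2, 1]
Patterns match
Same pattern = Yes


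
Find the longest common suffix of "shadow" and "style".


Word 1: "shadow"
Word 2: "style"
Comparing from end:
  Pos -1: 'w' != 'e' (stop)
LCS = "" (length 0)


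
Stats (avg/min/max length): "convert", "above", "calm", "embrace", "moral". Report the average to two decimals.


Lengths: "convert"=7, "above"=5, "calm"=4, "embrace"=7, "moral"=5
Sum = 28, Count = 5
Average = 28/5 = 5.60
= avg=5.60, min=4, max=7


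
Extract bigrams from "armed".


Word: "armed" (length 5)
Number of bigrams = 5 - 2 + 1 = 4
  Position 0: "ar"
  Position 1: "rm"
  Position 2: "me"
  Position 3: "ed"
Bigrams = "ar", "rm", "me", "ed"


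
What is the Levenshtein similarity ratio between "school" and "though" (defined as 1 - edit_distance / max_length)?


Word 1: "school" (length 6)
Word 2: "though" (length 6)
One optimal edit sequence:
  1. delete 's'  (+1)
  2. substitute 'c' -> 't'  (+1)
  3. keep 'h'
  4. keep 'o'
  5. insert 'u'  (+1)
  6. substitute 'o' -> 'g'  (+1)
  7. substitute 'l' -> 'h'  (+1)
Edit distance = 5
Max length = max(6, 6) = 6
Similarity = 1 - 5/6
= 0.1667
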